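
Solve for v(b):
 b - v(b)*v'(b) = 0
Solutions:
 v(b) = -sqrt(C1 + b^2)
 v(b) = sqrt(C1 + b^2)


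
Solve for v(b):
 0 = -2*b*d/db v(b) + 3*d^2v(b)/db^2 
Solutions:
 v(b) = C1 + C2*erfi(sqrt(3)*b/3)


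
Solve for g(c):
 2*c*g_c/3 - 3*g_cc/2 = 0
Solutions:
 g(c) = C1 + C2*erfi(sqrt(2)*c/3)


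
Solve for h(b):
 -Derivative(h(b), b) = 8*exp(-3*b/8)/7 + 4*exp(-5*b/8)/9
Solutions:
 h(b) = C1 + 64*exp(-3*b/8)/21 + 32*exp(-5*b/8)/45


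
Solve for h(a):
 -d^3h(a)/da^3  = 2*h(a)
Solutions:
 h(a) = C3*exp(-2^(1/3)*a) + (C1*sin(2^(1/3)*sqrt(3)*a/2) + C2*cos(2^(1/3)*sqrt(3)*a/2))*exp(2^(1/3)*a/2)


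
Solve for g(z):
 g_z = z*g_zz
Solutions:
 g(z) = C1 + C2*z^2


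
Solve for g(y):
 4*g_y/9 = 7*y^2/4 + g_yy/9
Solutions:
 g(y) = C1 + C2*exp(4*y) + 21*y^3/16 + 63*y^2/64 + 63*y/128


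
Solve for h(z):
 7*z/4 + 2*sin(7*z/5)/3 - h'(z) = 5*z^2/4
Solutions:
 h(z) = C1 - 5*z^3/12 + 7*z^2/8 - 10*cos(7*z/5)/21


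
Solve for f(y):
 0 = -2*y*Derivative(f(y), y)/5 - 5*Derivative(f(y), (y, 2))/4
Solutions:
 f(y) = C1 + C2*erf(2*y/5)


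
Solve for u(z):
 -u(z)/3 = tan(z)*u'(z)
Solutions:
 u(z) = C1/sin(z)^(1/3)


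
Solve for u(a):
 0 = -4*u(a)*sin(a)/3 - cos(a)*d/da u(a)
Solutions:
 u(a) = C1*cos(a)^(4/3)


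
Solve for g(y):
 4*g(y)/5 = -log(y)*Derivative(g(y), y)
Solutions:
 g(y) = C1*exp(-4*li(y)/5)


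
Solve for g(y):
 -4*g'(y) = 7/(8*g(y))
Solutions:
 g(y) = -sqrt(C1 - 7*y)/4
 g(y) = sqrt(C1 - 7*y)/4


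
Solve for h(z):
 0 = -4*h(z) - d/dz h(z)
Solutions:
 h(z) = C1*exp(-4*z)


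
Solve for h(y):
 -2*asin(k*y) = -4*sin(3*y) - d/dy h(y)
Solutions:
 h(y) = C1 + 2*Piecewise((y*asin(k*y) + sqrt(-k^2*y^2 + 1)/k, Ne(k, 0)), (0, True)) + 4*cos(3*y)/3


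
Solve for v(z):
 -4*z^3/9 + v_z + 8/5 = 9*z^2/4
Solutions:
 v(z) = C1 + z^4/9 + 3*z^3/4 - 8*z/5


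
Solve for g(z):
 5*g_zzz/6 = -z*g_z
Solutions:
 g(z) = C1 + Integral(C2*airyai(-5^(2/3)*6^(1/3)*z/5) + C3*airybi(-5^(2/3)*6^(1/3)*z/5), z)


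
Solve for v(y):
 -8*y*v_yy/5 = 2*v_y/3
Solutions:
 v(y) = C1 + C2*y^(7/12)


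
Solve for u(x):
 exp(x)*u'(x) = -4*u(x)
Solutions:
 u(x) = C1*exp(4*exp(-x))


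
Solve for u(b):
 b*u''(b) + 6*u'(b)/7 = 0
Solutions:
 u(b) = C1 + C2*b^(1/7)


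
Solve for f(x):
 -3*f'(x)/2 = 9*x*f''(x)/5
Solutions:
 f(x) = C1 + C2*x^(1/6)


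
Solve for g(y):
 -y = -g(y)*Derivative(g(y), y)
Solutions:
 g(y) = -sqrt(C1 + y^2)
 g(y) = sqrt(C1 + y^2)


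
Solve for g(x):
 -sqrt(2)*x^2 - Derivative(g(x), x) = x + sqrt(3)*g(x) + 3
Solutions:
 g(x) = C1*exp(-sqrt(3)*x) - sqrt(6)*x^2/3 - sqrt(3)*x/3 + 2*sqrt(2)*x/3 - sqrt(3) - 2*sqrt(6)/9 + 1/3


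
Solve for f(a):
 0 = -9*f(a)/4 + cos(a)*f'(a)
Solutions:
 f(a) = C1*(sin(a) + 1)^(9/8)/(sin(a) - 1)^(9/8)


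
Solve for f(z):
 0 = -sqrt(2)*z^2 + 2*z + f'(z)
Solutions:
 f(z) = C1 + sqrt(2)*z^3/3 - z^2


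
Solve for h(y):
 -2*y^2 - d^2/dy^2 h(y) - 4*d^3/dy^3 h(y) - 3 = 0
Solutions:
 h(y) = C1 + C2*y + C3*exp(-y/4) - y^4/6 + 8*y^3/3 - 67*y^2/2


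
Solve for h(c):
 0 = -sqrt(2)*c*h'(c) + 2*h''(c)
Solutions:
 h(c) = C1 + C2*erfi(2^(1/4)*c/2)


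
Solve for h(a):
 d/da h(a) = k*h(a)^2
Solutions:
 h(a) = -1/(C1 + a*k)


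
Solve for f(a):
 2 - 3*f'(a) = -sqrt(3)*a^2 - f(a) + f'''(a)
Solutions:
 f(a) = C1*exp(2^(1/3)*a*(-2^(1/3)*(1 + sqrt(5))^(1/3) + 2/(1 + sqrt(5))^(1/3))/4)*sin(2^(1/3)*sqrt(3)*a*(2/(1 + sqrt(5))^(1/3) + 2^(1/3)*(1 + sqrt(5))^(1/3))/4) + C2*exp(2^(1/3)*a*(-2^(1/3)*(1 + sqrt(5))^(1/3) + 2/(1 + sqrt(5))^(1/3))/4)*cos(2^(1/3)*sqrt(3)*a*(2/(1 + sqrt(5))^(1/3) + 2^(1/3)*(1 + sqrt(5))^(1/3))/4) + C3*exp(2^(1/3)*a*(-1/(1 + sqrt(5))^(1/3) + 2^(1/3)*(1 + sqrt(5))^(1/3)/2)) - sqrt(3)*a^2 - 6*sqrt(3)*a - 18*sqrt(3) - 2


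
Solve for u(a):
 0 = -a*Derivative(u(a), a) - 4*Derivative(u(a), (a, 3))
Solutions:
 u(a) = C1 + Integral(C2*airyai(-2^(1/3)*a/2) + C3*airybi(-2^(1/3)*a/2), a)


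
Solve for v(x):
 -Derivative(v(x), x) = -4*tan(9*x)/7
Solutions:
 v(x) = C1 - 4*log(cos(9*x))/63


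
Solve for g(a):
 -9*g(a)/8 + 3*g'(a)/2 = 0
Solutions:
 g(a) = C1*exp(3*a/4)


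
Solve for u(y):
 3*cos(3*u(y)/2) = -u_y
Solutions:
 u(y) = -2*asin((C1 + exp(9*y))/(C1 - exp(9*y)))/3 + 2*pi/3
 u(y) = 2*asin((C1 + exp(9*y))/(C1 - exp(9*y)))/3


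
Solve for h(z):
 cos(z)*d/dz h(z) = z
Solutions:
 h(z) = C1 + Integral(z/cos(z), z)


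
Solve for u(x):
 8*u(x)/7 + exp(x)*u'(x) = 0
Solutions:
 u(x) = C1*exp(8*exp(-x)/7)


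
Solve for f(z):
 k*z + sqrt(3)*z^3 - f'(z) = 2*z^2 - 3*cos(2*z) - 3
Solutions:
 f(z) = C1 + k*z^2/2 + sqrt(3)*z^4/4 - 2*z^3/3 + 3*z + 3*sin(z)*cos(z)


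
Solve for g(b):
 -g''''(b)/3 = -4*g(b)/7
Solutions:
 g(b) = C1*exp(-sqrt(2)*3^(1/4)*7^(3/4)*b/7) + C2*exp(sqrt(2)*3^(1/4)*7^(3/4)*b/7) + C3*sin(sqrt(2)*3^(1/4)*7^(3/4)*b/7) + C4*cos(sqrt(2)*3^(1/4)*7^(3/4)*b/7)


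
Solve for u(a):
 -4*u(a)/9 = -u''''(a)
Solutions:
 u(a) = C1*exp(-sqrt(6)*a/3) + C2*exp(sqrt(6)*a/3) + C3*sin(sqrt(6)*a/3) + C4*cos(sqrt(6)*a/3)


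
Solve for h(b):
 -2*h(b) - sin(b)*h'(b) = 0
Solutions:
 h(b) = C1*(cos(b) + 1)/(cos(b) - 1)


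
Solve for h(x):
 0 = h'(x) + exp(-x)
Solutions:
 h(x) = C1 + exp(-x)


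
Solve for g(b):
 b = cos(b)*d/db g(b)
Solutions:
 g(b) = C1 + Integral(b/cos(b), b)


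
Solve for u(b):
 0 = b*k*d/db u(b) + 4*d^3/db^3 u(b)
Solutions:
 u(b) = C1 + Integral(C2*airyai(2^(1/3)*b*(-k)^(1/3)/2) + C3*airybi(2^(1/3)*b*(-k)^(1/3)/2), b)


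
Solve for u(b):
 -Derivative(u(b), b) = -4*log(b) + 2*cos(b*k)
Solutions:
 u(b) = C1 + 4*b*log(b) - 4*b - 2*Piecewise((sin(b*k)/k, Ne(k, 0)), (b, True))


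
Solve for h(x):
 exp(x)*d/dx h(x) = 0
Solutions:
 h(x) = C1


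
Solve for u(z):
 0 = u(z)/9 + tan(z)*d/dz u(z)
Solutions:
 u(z) = C1/sin(z)^(1/9)


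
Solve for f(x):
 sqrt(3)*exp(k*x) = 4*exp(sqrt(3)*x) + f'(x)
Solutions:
 f(x) = C1 - 4*sqrt(3)*exp(sqrt(3)*x)/3 + sqrt(3)*exp(k*x)/k


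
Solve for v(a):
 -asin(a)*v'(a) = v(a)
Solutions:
 v(a) = C1*exp(-Integral(1/asin(a), a))


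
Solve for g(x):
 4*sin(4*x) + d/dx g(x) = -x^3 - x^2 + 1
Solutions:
 g(x) = C1 - x^4/4 - x^3/3 + x + cos(4*x)


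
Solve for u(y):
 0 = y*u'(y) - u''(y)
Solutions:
 u(y) = C1 + C2*erfi(sqrt(2)*y/2)


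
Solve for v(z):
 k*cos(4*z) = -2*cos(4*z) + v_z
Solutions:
 v(z) = C1 + k*sin(4*z)/4 + sin(4*z)/2


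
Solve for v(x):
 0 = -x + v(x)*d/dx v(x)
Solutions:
 v(x) = -sqrt(C1 + x^2)
 v(x) = sqrt(C1 + x^2)


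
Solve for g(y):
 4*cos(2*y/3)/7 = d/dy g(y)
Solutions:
 g(y) = C1 + 6*sin(2*y/3)/7


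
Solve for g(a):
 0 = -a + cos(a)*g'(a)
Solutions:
 g(a) = C1 + Integral(a/cos(a), a)


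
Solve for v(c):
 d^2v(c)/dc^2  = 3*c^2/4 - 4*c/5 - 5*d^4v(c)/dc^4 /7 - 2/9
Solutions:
 v(c) = C1 + C2*c + C3*sin(sqrt(35)*c/5) + C4*cos(sqrt(35)*c/5) + c^4/16 - 2*c^3/15 - 163*c^2/252


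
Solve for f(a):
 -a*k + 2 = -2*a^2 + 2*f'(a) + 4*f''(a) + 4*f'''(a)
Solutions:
 f(a) = C1 + a^3/3 - a^2*k/4 - 2*a^2 + a*k + 5*a + (C2*sin(a/2) + C3*cos(a/2))*exp(-a/2)


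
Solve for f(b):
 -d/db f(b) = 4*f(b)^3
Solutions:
 f(b) = -sqrt(2)*sqrt(-1/(C1 - 4*b))/2
 f(b) = sqrt(2)*sqrt(-1/(C1 - 4*b))/2


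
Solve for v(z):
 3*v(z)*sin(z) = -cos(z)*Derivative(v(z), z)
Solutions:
 v(z) = C1*cos(z)^3


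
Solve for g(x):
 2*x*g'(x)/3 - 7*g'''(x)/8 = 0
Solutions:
 g(x) = C1 + Integral(C2*airyai(2*2^(1/3)*21^(2/3)*x/21) + C3*airybi(2*2^(1/3)*21^(2/3)*x/21), x)


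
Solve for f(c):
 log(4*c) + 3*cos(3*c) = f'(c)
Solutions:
 f(c) = C1 + c*log(c) - c + 2*c*log(2) + sin(3*c)


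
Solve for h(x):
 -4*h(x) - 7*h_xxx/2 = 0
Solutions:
 h(x) = C3*exp(-2*7^(2/3)*x/7) + (C1*sin(sqrt(3)*7^(2/3)*x/7) + C2*cos(sqrt(3)*7^(2/3)*x/7))*exp(7^(2/3)*x/7)


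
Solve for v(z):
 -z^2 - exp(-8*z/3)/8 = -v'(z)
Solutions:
 v(z) = C1 + z^3/3 - 3*exp(-8*z/3)/64


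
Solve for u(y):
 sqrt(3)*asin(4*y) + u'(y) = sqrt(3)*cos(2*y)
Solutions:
 u(y) = C1 - sqrt(3)*(y*asin(4*y) + sqrt(1 - 16*y^2)/4) + sqrt(3)*sin(2*y)/2


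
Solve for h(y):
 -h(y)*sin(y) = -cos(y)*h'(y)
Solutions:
 h(y) = C1/cos(y)


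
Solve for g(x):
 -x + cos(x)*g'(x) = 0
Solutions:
 g(x) = C1 + Integral(x/cos(x), x)


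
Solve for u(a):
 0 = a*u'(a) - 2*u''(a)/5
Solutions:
 u(a) = C1 + C2*erfi(sqrt(5)*a/2)


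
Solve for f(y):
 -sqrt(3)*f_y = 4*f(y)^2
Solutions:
 f(y) = 3/(C1 + 4*sqrt(3)*y)


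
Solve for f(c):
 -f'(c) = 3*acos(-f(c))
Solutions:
 Integral(1/acos(-_y), (_y, f(c))) = C1 - 3*c


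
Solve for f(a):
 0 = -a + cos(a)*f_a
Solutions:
 f(a) = C1 + Integral(a/cos(a), a)


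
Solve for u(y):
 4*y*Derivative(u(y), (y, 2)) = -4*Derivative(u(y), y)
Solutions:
 u(y) = C1 + C2*log(y)


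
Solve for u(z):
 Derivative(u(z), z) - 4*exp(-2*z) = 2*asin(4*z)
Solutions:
 u(z) = C1 + 2*z*asin(4*z) + sqrt(1 - 16*z^2)/2 - 2*exp(-2*z)


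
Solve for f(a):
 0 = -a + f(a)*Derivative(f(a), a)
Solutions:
 f(a) = -sqrt(C1 + a^2)
 f(a) = sqrt(C1 + a^2)


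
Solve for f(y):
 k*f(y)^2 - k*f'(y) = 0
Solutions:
 f(y) = -1/(C1 + y)


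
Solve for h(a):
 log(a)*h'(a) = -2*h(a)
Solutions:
 h(a) = C1*exp(-2*li(a))


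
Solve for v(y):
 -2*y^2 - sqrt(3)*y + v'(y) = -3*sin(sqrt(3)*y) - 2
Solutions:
 v(y) = C1 + 2*y^3/3 + sqrt(3)*y^2/2 - 2*y + sqrt(3)*cos(sqrt(3)*y)


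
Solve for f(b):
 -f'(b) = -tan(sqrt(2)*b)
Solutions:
 f(b) = C1 - sqrt(2)*log(cos(sqrt(2)*b))/2


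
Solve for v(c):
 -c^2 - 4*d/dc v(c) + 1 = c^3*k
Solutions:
 v(c) = C1 - c^4*k/16 - c^3/12 + c/4


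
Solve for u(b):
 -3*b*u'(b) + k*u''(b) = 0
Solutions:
 u(b) = C1 + C2*erf(sqrt(6)*b*sqrt(-1/k)/2)/sqrt(-1/k)


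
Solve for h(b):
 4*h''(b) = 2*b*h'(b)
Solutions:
 h(b) = C1 + C2*erfi(b/2)


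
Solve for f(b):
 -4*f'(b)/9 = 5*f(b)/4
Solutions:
 f(b) = C1*exp(-45*b/16)


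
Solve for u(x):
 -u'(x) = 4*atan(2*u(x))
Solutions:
 Integral(1/atan(2*_y), (_y, u(x))) = C1 - 4*x


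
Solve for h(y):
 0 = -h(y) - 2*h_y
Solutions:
 h(y) = C1*exp(-y/2)


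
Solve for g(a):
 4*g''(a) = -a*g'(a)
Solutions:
 g(a) = C1 + C2*erf(sqrt(2)*a/4)


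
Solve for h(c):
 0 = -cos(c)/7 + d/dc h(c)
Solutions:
 h(c) = C1 + sin(c)/7


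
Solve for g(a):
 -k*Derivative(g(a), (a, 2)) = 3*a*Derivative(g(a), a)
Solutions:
 g(a) = C1 + C2*sqrt(k)*erf(sqrt(6)*a*sqrt(1/k)/2)


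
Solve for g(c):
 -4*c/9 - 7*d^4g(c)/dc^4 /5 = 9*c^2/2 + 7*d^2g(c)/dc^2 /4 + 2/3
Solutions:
 g(c) = C1 + C2*c + C3*sin(sqrt(5)*c/2) + C4*cos(sqrt(5)*c/2) - 3*c^4/14 - 8*c^3/189 + 28*c^2/15


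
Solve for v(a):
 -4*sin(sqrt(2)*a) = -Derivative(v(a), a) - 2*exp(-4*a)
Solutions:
 v(a) = C1 - 2*sqrt(2)*cos(sqrt(2)*a) + exp(-4*a)/2


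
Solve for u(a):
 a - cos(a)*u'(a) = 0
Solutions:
 u(a) = C1 + Integral(a/cos(a), a)


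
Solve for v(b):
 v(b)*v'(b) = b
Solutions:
 v(b) = -sqrt(C1 + b^2)
 v(b) = sqrt(C1 + b^2)


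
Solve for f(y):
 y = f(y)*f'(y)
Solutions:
 f(y) = -sqrt(C1 + y^2)
 f(y) = sqrt(C1 + y^2)


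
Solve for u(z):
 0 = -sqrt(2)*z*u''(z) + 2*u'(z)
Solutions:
 u(z) = C1 + C2*z^(1 + sqrt(2))


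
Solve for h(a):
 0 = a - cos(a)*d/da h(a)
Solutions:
 h(a) = C1 + Integral(a/cos(a), a)


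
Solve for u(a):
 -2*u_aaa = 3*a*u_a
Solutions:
 u(a) = C1 + Integral(C2*airyai(-2^(2/3)*3^(1/3)*a/2) + C3*airybi(-2^(2/3)*3^(1/3)*a/2), a)


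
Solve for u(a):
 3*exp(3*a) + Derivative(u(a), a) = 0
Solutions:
 u(a) = C1 - exp(3*a)


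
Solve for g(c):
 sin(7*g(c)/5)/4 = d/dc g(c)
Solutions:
 -c/4 + 5*log(cos(7*g(c)/5) - 1)/14 - 5*log(cos(7*g(c)/5) + 1)/14 = C1


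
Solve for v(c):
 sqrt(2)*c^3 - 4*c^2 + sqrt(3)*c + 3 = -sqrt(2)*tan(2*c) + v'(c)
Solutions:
 v(c) = C1 + sqrt(2)*c^4/4 - 4*c^3/3 + sqrt(3)*c^2/2 + 3*c - sqrt(2)*log(cos(2*c))/2


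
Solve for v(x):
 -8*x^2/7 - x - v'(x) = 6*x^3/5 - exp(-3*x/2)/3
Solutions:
 v(x) = C1 - 3*x^4/10 - 8*x^3/21 - x^2/2 - 2*exp(-3*x/2)/9


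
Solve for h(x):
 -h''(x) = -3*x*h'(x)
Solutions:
 h(x) = C1 + C2*erfi(sqrt(6)*x/2)


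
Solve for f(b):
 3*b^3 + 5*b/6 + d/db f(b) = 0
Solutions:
 f(b) = C1 - 3*b^4/4 - 5*b^2/12


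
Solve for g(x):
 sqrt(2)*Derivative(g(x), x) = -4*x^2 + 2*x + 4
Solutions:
 g(x) = C1 - 2*sqrt(2)*x^3/3 + sqrt(2)*x^2/2 + 2*sqrt(2)*x


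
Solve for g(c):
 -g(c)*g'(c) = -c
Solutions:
 g(c) = -sqrt(C1 + c^2)
 g(c) = sqrt(C1 + c^2)


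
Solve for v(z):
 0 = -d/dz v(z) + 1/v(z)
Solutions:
 v(z) = -sqrt(C1 + 2*z)
 v(z) = sqrt(C1 + 2*z)


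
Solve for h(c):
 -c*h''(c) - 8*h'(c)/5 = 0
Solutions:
 h(c) = C1 + C2/c^(3/5)


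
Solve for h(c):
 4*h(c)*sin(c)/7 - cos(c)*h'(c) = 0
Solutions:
 h(c) = C1/cos(c)^(4/7)


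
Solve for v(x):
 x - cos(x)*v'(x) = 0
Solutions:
 v(x) = C1 + Integral(x/cos(x), x)


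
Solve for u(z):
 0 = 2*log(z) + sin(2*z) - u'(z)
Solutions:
 u(z) = C1 + 2*z*log(z) - 2*z - cos(2*z)/2


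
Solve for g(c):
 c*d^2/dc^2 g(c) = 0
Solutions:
 g(c) = C1 + C2*c


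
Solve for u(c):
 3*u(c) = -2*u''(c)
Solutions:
 u(c) = C1*sin(sqrt(6)*c/2) + C2*cos(sqrt(6)*c/2)


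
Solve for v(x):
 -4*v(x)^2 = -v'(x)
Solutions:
 v(x) = -1/(C1 + 4*x)


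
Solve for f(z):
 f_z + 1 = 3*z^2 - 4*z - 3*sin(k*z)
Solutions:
 f(z) = C1 + z^3 - 2*z^2 - z + 3*cos(k*z)/k


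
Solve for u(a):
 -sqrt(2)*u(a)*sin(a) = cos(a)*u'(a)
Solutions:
 u(a) = C1*cos(a)^(sqrt(2))


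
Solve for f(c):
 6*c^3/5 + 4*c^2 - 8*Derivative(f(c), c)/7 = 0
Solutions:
 f(c) = C1 + 21*c^4/80 + 7*c^3/6


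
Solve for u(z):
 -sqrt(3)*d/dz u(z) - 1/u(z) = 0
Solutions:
 u(z) = -sqrt(C1 - 6*sqrt(3)*z)/3
 u(z) = sqrt(C1 - 6*sqrt(3)*z)/3


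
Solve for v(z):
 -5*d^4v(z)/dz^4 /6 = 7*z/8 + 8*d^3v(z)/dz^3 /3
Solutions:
 v(z) = C1 + C2*z + C3*z^2 + C4*exp(-16*z/5) - 7*z^4/512 + 35*z^3/2048


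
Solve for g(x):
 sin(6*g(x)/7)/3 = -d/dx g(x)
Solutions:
 x/3 + 7*log(cos(6*g(x)/7) - 1)/12 - 7*log(cos(6*g(x)/7) + 1)/12 = C1


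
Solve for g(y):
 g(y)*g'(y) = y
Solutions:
 g(y) = -sqrt(C1 + y^2)
 g(y) = sqrt(C1 + y^2)


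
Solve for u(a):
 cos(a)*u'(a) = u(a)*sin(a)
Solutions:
 u(a) = C1/cos(a)


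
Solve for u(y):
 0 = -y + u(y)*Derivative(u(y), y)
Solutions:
 u(y) = -sqrt(C1 + y^2)
 u(y) = sqrt(C1 + y^2)


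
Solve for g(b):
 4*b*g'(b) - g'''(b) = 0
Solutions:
 g(b) = C1 + Integral(C2*airyai(2^(2/3)*b) + C3*airybi(2^(2/3)*b), b)


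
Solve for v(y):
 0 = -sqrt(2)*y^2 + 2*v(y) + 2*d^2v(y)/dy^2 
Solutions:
 v(y) = C1*sin(y) + C2*cos(y) + sqrt(2)*y^2/2 - sqrt(2)


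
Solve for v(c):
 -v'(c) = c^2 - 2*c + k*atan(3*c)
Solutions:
 v(c) = C1 - c^3/3 + c^2 - k*(c*atan(3*c) - log(9*c^2 + 1)/6)


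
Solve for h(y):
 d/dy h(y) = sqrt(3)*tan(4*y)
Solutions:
 h(y) = C1 - sqrt(3)*log(cos(4*y))/4


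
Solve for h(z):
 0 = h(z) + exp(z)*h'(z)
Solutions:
 h(z) = C1*exp(exp(-z))


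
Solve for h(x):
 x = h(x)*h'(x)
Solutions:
 h(x) = -sqrt(C1 + x^2)
 h(x) = sqrt(C1 + x^2)


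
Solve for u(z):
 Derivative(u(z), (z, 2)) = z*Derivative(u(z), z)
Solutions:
 u(z) = C1 + C2*erfi(sqrt(2)*z/2)


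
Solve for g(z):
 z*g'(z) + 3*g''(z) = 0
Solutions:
 g(z) = C1 + C2*erf(sqrt(6)*z/6)


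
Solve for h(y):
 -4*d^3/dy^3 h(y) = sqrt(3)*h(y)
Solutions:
 h(y) = C3*exp(-2^(1/3)*3^(1/6)*y/2) + (C1*sin(2^(1/3)*3^(2/3)*y/4) + C2*cos(2^(1/3)*3^(2/3)*y/4))*exp(2^(1/3)*3^(1/6)*y/4)


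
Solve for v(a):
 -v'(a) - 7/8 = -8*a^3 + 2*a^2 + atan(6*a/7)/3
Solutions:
 v(a) = C1 + 2*a^4 - 2*a^3/3 - a*atan(6*a/7)/3 - 7*a/8 + 7*log(36*a^2 + 49)/36


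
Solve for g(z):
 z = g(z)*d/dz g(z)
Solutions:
 g(z) = -sqrt(C1 + z^2)
 g(z) = sqrt(C1 + z^2)


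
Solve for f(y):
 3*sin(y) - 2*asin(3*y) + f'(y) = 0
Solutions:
 f(y) = C1 + 2*y*asin(3*y) + 2*sqrt(1 - 9*y^2)/3 + 3*cos(y)


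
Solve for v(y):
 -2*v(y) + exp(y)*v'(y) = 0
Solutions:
 v(y) = C1*exp(-2*exp(-y))


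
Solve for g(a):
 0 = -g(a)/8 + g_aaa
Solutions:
 g(a) = C3*exp(a/2) + (C1*sin(sqrt(3)*a/4) + C2*cos(sqrt(3)*a/4))*exp(-a/4)


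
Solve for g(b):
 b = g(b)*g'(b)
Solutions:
 g(b) = -sqrt(C1 + b^2)
 g(b) = sqrt(C1 + b^2)


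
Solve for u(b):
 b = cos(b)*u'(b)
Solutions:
 u(b) = C1 + Integral(b/cos(b), b)


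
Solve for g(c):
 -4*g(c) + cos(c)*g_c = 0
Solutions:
 g(c) = C1*(sin(c)^2 + 2*sin(c) + 1)/(sin(c)^2 - 2*sin(c) + 1)


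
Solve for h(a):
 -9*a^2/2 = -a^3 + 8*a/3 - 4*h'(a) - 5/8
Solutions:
 h(a) = C1 - a^4/16 + 3*a^3/8 + a^2/3 - 5*a/32


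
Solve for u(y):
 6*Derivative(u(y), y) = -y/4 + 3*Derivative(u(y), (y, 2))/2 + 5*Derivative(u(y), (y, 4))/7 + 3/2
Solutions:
 u(y) = C1 + C2*exp(70^(1/3)*y*(-(60 + sqrt(3670))^(1/3) + 70^(1/3)/(60 + sqrt(3670))^(1/3))/20)*sin(sqrt(3)*70^(1/3)*y*(70^(1/3)/(60 + sqrt(3670))^(1/3) + (60 + sqrt(3670))^(1/3))/20) + C3*exp(70^(1/3)*y*(-(60 + sqrt(3670))^(1/3) + 70^(1/3)/(60 + sqrt(3670))^(1/3))/20)*cos(sqrt(3)*70^(1/3)*y*(70^(1/3)/(60 + sqrt(3670))^(1/3) + (60 + sqrt(3670))^(1/3))/20) + C4*exp(-70^(1/3)*y*(-(60 + sqrt(3670))^(1/3) + 70^(1/3)/(60 + sqrt(3670))^(1/3))/10) - y^2/48 + 23*y/96


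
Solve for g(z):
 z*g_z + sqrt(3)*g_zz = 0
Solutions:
 g(z) = C1 + C2*erf(sqrt(2)*3^(3/4)*z/6)


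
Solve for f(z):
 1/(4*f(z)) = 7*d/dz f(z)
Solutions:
 f(z) = -sqrt(C1 + 14*z)/14
 f(z) = sqrt(C1 + 14*z)/14


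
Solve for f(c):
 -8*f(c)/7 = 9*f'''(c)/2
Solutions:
 f(c) = C3*exp(-2*294^(1/3)*c/21) + (C1*sin(3^(5/6)*98^(1/3)*c/21) + C2*cos(3^(5/6)*98^(1/3)*c/21))*exp(294^(1/3)*c/21)


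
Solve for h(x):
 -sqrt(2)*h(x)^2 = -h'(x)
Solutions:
 h(x) = -1/(C1 + sqrt(2)*x)


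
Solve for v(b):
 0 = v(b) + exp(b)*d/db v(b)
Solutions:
 v(b) = C1*exp(exp(-b))


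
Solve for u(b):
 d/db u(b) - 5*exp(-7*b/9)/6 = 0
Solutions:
 u(b) = C1 - 15*exp(-7*b/9)/14


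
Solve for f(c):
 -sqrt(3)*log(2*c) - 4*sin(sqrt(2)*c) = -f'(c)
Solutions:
 f(c) = C1 + sqrt(3)*c*(log(c) - 1) + sqrt(3)*c*log(2) - 2*sqrt(2)*cos(sqrt(2)*c)


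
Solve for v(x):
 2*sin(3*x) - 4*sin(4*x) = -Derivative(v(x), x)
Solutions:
 v(x) = C1 + 2*cos(3*x)/3 - cos(4*x)


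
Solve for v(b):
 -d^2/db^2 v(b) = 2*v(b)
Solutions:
 v(b) = C1*sin(sqrt(2)*b) + C2*cos(sqrt(2)*b)


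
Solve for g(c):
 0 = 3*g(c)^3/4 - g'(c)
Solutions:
 g(c) = -sqrt(2)*sqrt(-1/(C1 + 3*c))
 g(c) = sqrt(2)*sqrt(-1/(C1 + 3*c))


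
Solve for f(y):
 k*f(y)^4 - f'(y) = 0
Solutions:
 f(y) = (-1/(C1 + 3*k*y))^(1/3)
 f(y) = (-1/(C1 + k*y))^(1/3)*(-3^(2/3) - 3*3^(1/6)*I)/6
 f(y) = (-1/(C1 + k*y))^(1/3)*(-3^(2/3) + 3*3^(1/6)*I)/6


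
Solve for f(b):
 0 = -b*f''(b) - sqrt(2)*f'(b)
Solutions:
 f(b) = C1 + C2*b^(1 - sqrt(2))


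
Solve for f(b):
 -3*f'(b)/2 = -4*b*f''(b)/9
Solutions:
 f(b) = C1 + C2*b^(35/8)


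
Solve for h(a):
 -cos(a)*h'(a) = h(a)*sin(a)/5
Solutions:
 h(a) = C1*cos(a)^(1/5)


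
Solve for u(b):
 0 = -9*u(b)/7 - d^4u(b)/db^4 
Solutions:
 u(b) = (C1*sin(sqrt(6)*7^(3/4)*b/14) + C2*cos(sqrt(6)*7^(3/4)*b/14))*exp(-sqrt(6)*7^(3/4)*b/14) + (C3*sin(sqrt(6)*7^(3/4)*b/14) + C4*cos(sqrt(6)*7^(3/4)*b/14))*exp(sqrt(6)*7^(3/4)*b/14)


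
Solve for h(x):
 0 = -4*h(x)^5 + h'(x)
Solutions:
 h(x) = -(-1/(C1 + 16*x))^(1/4)
 h(x) = (-1/(C1 + 16*x))^(1/4)
 h(x) = -I*(-1/(C1 + 16*x))^(1/4)
 h(x) = I*(-1/(C1 + 16*x))^(1/4)


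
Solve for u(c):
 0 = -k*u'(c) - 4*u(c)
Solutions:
 u(c) = C1*exp(-4*c/k)


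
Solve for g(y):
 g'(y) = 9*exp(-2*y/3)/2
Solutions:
 g(y) = C1 - 27*exp(-2*y/3)/4


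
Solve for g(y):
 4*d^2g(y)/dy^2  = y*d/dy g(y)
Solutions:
 g(y) = C1 + C2*erfi(sqrt(2)*y/4)


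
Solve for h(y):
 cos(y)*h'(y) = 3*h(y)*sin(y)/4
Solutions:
 h(y) = C1/cos(y)^(3/4)


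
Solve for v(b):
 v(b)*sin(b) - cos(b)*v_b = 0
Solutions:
 v(b) = C1/cos(b)


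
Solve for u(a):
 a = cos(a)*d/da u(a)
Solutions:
 u(a) = C1 + Integral(a/cos(a), a)


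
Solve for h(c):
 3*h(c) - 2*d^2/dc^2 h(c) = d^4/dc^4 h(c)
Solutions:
 h(c) = C1*exp(-c) + C2*exp(c) + C3*sin(sqrt(3)*c) + C4*cos(sqrt(3)*c)


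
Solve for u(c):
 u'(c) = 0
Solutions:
 u(c) = C1


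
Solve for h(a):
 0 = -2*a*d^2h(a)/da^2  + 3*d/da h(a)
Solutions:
 h(a) = C1 + C2*a^(5/2)


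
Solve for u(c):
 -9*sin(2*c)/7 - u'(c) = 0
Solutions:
 u(c) = C1 + 9*cos(2*c)/14


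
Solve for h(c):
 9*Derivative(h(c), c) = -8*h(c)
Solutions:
 h(c) = C1*exp(-8*c/9)


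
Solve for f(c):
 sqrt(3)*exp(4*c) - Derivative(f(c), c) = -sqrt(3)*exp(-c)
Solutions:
 f(c) = C1 + sqrt(3)*exp(4*c)/4 - sqrt(3)*exp(-c)


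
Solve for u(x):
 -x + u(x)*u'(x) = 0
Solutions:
 u(x) = -sqrt(C1 + x^2)
 u(x) = sqrt(C1 + x^2)


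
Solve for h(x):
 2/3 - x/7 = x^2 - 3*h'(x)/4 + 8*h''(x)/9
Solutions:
 h(x) = C1 + C2*exp(27*x/32) + 4*x^3/9 + 950*x^2/567 + 47192*x/15309


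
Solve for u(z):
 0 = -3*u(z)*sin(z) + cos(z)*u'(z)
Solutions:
 u(z) = C1/cos(z)^3


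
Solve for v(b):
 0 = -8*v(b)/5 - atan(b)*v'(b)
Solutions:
 v(b) = C1*exp(-8*Integral(1/atan(b), b)/5)


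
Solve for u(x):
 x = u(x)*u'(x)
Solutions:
 u(x) = -sqrt(C1 + x^2)
 u(x) = sqrt(C1 + x^2)


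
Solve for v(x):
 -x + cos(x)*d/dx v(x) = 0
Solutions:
 v(x) = C1 + Integral(x/cos(x), x)


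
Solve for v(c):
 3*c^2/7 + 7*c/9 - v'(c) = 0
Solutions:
 v(c) = C1 + c^3/7 + 7*c^2/18


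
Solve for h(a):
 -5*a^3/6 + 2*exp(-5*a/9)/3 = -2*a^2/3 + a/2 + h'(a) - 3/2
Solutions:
 h(a) = C1 - 5*a^4/24 + 2*a^3/9 - a^2/4 + 3*a/2 - 6*exp(-5*a/9)/5


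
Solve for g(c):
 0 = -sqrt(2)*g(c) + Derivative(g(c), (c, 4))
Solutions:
 g(c) = C1*exp(-2^(1/8)*c) + C2*exp(2^(1/8)*c) + C3*sin(2^(1/8)*c) + C4*cos(2^(1/8)*c)


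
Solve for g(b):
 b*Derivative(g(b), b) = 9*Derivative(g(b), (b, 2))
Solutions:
 g(b) = C1 + C2*erfi(sqrt(2)*b/6)


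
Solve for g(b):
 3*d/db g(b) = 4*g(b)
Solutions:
 g(b) = C1*exp(4*b/3)


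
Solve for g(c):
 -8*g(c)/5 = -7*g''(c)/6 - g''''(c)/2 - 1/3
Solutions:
 g(c) = C1*exp(-sqrt(30)*c*sqrt(-35 + sqrt(4105))/30) + C2*exp(sqrt(30)*c*sqrt(-35 + sqrt(4105))/30) + C3*sin(sqrt(30)*c*sqrt(35 + sqrt(4105))/30) + C4*cos(sqrt(30)*c*sqrt(35 + sqrt(4105))/30) + 5/24


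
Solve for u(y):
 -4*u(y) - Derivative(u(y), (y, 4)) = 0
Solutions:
 u(y) = (C1*sin(y) + C2*cos(y))*exp(-y) + (C3*sin(y) + C4*cos(y))*exp(y)


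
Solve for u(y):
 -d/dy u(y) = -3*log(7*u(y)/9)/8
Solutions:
 8*Integral(1/(-log(_y) - log(7) + 2*log(3)), (_y, u(y)))/3 = C1 - y


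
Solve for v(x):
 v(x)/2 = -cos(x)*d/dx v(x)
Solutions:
 v(x) = C1*(sin(x) - 1)^(1/4)/(sin(x) + 1)^(1/4)


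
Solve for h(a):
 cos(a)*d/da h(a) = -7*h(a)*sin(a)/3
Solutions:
 h(a) = C1*cos(a)^(7/3)


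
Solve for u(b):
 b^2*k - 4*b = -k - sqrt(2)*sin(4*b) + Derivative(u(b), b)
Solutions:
 u(b) = C1 + b^3*k/3 - 2*b^2 + b*k - sqrt(2)*cos(4*b)/4


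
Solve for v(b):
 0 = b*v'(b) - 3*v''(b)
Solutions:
 v(b) = C1 + C2*erfi(sqrt(6)*b/6)


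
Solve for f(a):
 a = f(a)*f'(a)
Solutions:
 f(a) = -sqrt(C1 + a^2)
 f(a) = sqrt(C1 + a^2)


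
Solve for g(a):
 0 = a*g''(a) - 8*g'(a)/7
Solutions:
 g(a) = C1 + C2*a^(15/7)


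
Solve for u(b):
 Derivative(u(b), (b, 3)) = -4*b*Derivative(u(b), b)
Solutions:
 u(b) = C1 + Integral(C2*airyai(-2^(2/3)*b) + C3*airybi(-2^(2/3)*b), b)


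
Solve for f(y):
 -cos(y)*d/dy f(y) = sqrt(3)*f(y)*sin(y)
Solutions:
 f(y) = C1*cos(y)^(sqrt(3))


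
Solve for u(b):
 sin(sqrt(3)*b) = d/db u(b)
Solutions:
 u(b) = C1 - sqrt(3)*cos(sqrt(3)*b)/3


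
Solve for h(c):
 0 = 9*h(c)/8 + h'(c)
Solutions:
 h(c) = C1*exp(-9*c/8)


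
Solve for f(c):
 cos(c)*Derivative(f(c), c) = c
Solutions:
 f(c) = C1 + Integral(c/cos(c), c)


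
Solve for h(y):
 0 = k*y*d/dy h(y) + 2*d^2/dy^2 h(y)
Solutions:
 h(y) = Piecewise((-sqrt(pi)*C1*erf(sqrt(k)*y/2)/sqrt(k) - C2, (k > 0) | (k < 0)), (-C1*y - C2, True))


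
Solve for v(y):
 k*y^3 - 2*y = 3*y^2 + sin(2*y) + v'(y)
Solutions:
 v(y) = C1 + k*y^4/4 - y^3 - y^2 + cos(2*y)/2


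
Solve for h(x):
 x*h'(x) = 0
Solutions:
 h(x) = C1


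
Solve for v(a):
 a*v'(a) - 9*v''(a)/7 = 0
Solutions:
 v(a) = C1 + C2*erfi(sqrt(14)*a/6)


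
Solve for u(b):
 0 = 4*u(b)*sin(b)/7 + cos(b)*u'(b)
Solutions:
 u(b) = C1*cos(b)^(4/7)


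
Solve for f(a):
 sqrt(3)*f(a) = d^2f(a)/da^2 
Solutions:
 f(a) = C1*exp(-3^(1/4)*a) + C2*exp(3^(1/4)*a)


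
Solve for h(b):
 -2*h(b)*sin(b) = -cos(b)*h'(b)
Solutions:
 h(b) = C1/cos(b)^2


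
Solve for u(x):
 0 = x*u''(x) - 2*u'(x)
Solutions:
 u(x) = C1 + C2*x^3


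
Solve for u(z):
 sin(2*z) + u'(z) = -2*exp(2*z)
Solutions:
 u(z) = C1 - exp(2*z) + cos(2*z)/2


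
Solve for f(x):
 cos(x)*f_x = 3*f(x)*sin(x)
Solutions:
 f(x) = C1/cos(x)^3


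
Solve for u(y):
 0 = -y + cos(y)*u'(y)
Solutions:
 u(y) = C1 + Integral(y/cos(y), y)


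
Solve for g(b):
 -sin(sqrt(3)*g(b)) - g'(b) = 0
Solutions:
 g(b) = sqrt(3)*(-acos((-exp(2*sqrt(3)*C1) - exp(2*sqrt(3)*b))/(exp(2*sqrt(3)*C1) - exp(2*sqrt(3)*b))) + 2*pi)/3
 g(b) = sqrt(3)*acos((-exp(2*sqrt(3)*C1) - exp(2*sqrt(3)*b))/(exp(2*sqrt(3)*C1) - exp(2*sqrt(3)*b)))/3


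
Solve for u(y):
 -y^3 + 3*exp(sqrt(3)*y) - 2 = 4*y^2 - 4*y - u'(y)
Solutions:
 u(y) = C1 + y^4/4 + 4*y^3/3 - 2*y^2 + 2*y - sqrt(3)*exp(sqrt(3)*y)


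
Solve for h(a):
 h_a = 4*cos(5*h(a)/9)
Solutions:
 -4*a - 9*log(sin(5*h(a)/9) - 1)/10 + 9*log(sin(5*h(a)/9) + 1)/10 = C1


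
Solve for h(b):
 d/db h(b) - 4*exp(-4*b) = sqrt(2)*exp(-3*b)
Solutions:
 h(b) = C1 - sqrt(2)*exp(-3*b)/3 - exp(-4*b)


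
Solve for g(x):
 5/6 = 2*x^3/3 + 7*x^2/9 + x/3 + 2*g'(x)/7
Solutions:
 g(x) = C1 - 7*x^4/12 - 49*x^3/54 - 7*x^2/12 + 35*x/12


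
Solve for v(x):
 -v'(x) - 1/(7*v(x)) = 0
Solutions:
 v(x) = -sqrt(C1 - 14*x)/7
 v(x) = sqrt(C1 - 14*x)/7


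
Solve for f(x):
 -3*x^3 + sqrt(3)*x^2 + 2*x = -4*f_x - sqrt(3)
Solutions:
 f(x) = C1 + 3*x^4/16 - sqrt(3)*x^3/12 - x^2/4 - sqrt(3)*x/4


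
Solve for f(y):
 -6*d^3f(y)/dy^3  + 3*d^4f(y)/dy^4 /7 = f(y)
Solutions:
 f(y) = C1*exp(y*(7 - sqrt(Abs(-2*14^(2/3)/(3*(-441 + sqrt(194593))^(1/3)) + 14^(1/3)*(-441 + sqrt(194593))^(1/3)/3 + 49)))/2)*sin(y*sqrt(Abs(-686/sqrt(Abs(-2*14^(2/3)/(3*(-441 + sqrt(194593))^(1/3)) + 14^(1/3)*(-441 + sqrt(194593))^(1/3)/3 + 49)) - 14^(1/3)*(-441 + sqrt(194593))^(1/3)/3 + 2*14^(2/3)/(3*(-441 + sqrt(194593))^(1/3)) + 98))/2) + C2*exp(y*(7 - sqrt(Abs(-2*14^(2/3)/(3*(-441 + sqrt(194593))^(1/3)) + 14^(1/3)*(-441 + sqrt(194593))^(1/3)/3 + 49)))/2)*cos(y*sqrt(-98 - 2*14^(2/3)/(3*(-441 + sqrt(194593))^(1/3)) + 14^(1/3)*(-441 + sqrt(194593))^(1/3)/3 + 686/sqrt(Abs(-2*14^(2/3)/(3*(-441 + sqrt(194593))^(1/3)) + 14^(1/3)*(-441 + sqrt(194593))^(1/3)/3 + 49)))/2) + C3*exp(y*(-sqrt(-14^(1/3)*(-441 + sqrt(194593))^(1/3)/3 + 2*14^(2/3)/(3*(-441 + sqrt(194593))^(1/3)) + 98 + 686/sqrt(Abs(-2*14^(2/3)/(3*(-441 + sqrt(194593))^(1/3)) + 14^(1/3)*(-441 + sqrt(194593))^(1/3)/3 + 49))) + sqrt(Abs(-2*14^(2/3)/(3*(-441 + sqrt(194593))^(1/3)) + 14^(1/3)*(-441 + sqrt(194593))^(1/3)/3 + 49)) + 7)/2) + C4*exp(y*(sqrt(Abs(-2*14^(2/3)/(3*(-441 + sqrt(194593))^(1/3)) + 14^(1/3)*(-441 + sqrt(194593))^(1/3)/3 + 49)) + 7 + sqrt(-14^(1/3)*(-441 + sqrt(194593))^(1/3)/3 + 2*14^(2/3)/(3*(-441 + sqrt(194593))^(1/3)) + 98 + 686/sqrt(Abs(-2*14^(2/3)/(3*(-441 + sqrt(194593))^(1/3)) + 14^(1/3)*(-441 + sqrt(194593))^(1/3)/3 + 49))))/2)


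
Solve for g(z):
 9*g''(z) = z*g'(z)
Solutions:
 g(z) = C1 + C2*erfi(sqrt(2)*z/6)


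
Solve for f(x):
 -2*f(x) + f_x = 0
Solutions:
 f(x) = C1*exp(2*x)


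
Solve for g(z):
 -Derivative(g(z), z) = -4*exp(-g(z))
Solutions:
 g(z) = log(C1 + 4*z)


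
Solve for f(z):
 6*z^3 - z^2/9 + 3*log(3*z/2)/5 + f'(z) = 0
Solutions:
 f(z) = C1 - 3*z^4/2 + z^3/27 - 3*z*log(z)/5 - 3*z*log(3)/5 + 3*z*log(2)/5 + 3*z/5


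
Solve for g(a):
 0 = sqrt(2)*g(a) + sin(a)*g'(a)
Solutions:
 g(a) = C1*(cos(a) + 1)^(sqrt(2)/2)/(cos(a) - 1)^(sqrt(2)/2)


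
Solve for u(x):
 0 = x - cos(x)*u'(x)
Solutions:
 u(x) = C1 + Integral(x/cos(x), x)


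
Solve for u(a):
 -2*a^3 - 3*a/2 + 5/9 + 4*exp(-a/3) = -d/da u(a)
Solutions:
 u(a) = C1 + a^4/2 + 3*a^2/4 - 5*a/9 + 12*exp(-a/3)


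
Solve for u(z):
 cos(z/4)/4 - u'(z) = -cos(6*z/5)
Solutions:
 u(z) = C1 + sin(z/4) + 5*sin(6*z/5)/6


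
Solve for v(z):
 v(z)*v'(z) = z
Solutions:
 v(z) = -sqrt(C1 + z^2)
 v(z) = sqrt(C1 + z^2)


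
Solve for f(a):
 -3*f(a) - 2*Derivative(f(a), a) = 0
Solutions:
 f(a) = C1*exp(-3*a/2)


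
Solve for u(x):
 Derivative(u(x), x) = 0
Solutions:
 u(x) = C1


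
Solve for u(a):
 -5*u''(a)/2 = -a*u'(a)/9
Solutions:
 u(a) = C1 + C2*erfi(sqrt(5)*a/15)


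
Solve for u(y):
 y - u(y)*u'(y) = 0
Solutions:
 u(y) = -sqrt(C1 + y^2)
 u(y) = sqrt(C1 + y^2)


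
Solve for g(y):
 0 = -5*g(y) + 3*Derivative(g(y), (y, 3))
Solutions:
 g(y) = C3*exp(3^(2/3)*5^(1/3)*y/3) + (C1*sin(3^(1/6)*5^(1/3)*y/2) + C2*cos(3^(1/6)*5^(1/3)*y/2))*exp(-3^(2/3)*5^(1/3)*y/6)


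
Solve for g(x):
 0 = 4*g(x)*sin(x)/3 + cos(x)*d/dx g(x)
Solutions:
 g(x) = C1*cos(x)^(4/3)


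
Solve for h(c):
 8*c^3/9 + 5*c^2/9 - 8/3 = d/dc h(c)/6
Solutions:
 h(c) = C1 + 4*c^4/3 + 10*c^3/9 - 16*c


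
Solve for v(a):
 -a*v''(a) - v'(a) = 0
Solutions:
 v(a) = C1 + C2*log(a)


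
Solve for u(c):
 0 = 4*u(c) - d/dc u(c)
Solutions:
 u(c) = C1*exp(4*c)


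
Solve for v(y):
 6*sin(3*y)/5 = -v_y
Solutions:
 v(y) = C1 + 2*cos(3*y)/5


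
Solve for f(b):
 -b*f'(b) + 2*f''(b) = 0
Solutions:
 f(b) = C1 + C2*erfi(b/2)


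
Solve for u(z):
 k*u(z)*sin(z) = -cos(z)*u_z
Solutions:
 u(z) = C1*exp(k*log(cos(z)))


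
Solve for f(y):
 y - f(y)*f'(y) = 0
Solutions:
 f(y) = -sqrt(C1 + y^2)
 f(y) = sqrt(C1 + y^2)


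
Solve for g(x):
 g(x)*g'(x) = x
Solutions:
 g(x) = -sqrt(C1 + x^2)
 g(x) = sqrt(C1 + x^2)


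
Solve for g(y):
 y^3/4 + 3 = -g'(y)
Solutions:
 g(y) = C1 - y^4/16 - 3*y


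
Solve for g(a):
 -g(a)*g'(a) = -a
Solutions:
 g(a) = -sqrt(C1 + a^2)
 g(a) = sqrt(C1 + a^2)


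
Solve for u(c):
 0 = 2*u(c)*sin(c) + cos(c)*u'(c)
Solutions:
 u(c) = C1*cos(c)^2


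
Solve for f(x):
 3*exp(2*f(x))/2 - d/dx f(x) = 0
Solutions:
 f(x) = log(-sqrt(-1/(C1 + 3*x)))
 f(x) = log(-1/(C1 + 3*x))/2


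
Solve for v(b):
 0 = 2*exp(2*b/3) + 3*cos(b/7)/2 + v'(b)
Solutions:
 v(b) = C1 - 3*exp(2*b/3) - 21*sin(b/7)/2


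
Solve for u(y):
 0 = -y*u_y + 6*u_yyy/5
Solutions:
 u(y) = C1 + Integral(C2*airyai(5^(1/3)*6^(2/3)*y/6) + C3*airybi(5^(1/3)*6^(2/3)*y/6), y)


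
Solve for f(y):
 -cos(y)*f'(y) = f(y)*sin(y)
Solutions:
 f(y) = C1*cos(y)


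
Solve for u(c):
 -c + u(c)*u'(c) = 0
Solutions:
 u(c) = -sqrt(C1 + c^2)
 u(c) = sqrt(C1 + c^2)


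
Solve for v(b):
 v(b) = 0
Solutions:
 v(b) = 0


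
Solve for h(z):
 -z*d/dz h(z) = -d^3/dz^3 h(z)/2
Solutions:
 h(z) = C1 + Integral(C2*airyai(2^(1/3)*z) + C3*airybi(2^(1/3)*z), z)


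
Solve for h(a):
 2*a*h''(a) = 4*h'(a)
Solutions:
 h(a) = C1 + C2*a^3


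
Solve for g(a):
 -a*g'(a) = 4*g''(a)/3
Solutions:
 g(a) = C1 + C2*erf(sqrt(6)*a/4)


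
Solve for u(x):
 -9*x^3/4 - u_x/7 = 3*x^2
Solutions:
 u(x) = C1 - 63*x^4/16 - 7*x^3


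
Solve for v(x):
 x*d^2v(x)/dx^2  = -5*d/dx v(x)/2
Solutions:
 v(x) = C1 + C2/x^(3/2)


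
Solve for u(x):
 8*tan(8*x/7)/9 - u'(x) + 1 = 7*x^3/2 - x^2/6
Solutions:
 u(x) = C1 - 7*x^4/8 + x^3/18 + x - 7*log(cos(8*x/7))/9


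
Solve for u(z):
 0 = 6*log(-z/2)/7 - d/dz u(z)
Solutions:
 u(z) = C1 + 6*z*log(-z)/7 + 6*z*(-1 - log(2))/7


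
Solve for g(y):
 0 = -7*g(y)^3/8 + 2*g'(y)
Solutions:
 g(y) = -2*sqrt(2)*sqrt(-1/(C1 + 7*y))
 g(y) = 2*sqrt(2)*sqrt(-1/(C1 + 7*y))


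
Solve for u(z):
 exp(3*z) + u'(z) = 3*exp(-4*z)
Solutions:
 u(z) = C1 - exp(3*z)/3 - 3*exp(-4*z)/4


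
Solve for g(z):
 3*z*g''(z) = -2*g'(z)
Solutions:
 g(z) = C1 + C2*z^(1/3)


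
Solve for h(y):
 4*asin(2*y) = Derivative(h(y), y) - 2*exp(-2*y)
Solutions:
 h(y) = C1 + 4*y*asin(2*y) + 2*sqrt(1 - 4*y^2) - exp(-2*y)


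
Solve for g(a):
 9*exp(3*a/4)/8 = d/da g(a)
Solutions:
 g(a) = C1 + 3*exp(3*a/4)/2


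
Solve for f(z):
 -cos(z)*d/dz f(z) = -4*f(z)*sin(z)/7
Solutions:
 f(z) = C1/cos(z)^(4/7)


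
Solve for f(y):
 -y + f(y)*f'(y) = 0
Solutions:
 f(y) = -sqrt(C1 + y^2)
 f(y) = sqrt(C1 + y^2)


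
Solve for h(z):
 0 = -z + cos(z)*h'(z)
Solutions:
 h(z) = C1 + Integral(z/cos(z), z)


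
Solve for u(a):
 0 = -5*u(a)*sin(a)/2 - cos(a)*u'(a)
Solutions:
 u(a) = C1*cos(a)^(5/2)


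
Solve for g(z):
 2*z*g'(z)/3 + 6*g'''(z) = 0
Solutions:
 g(z) = C1 + Integral(C2*airyai(-3^(1/3)*z/3) + C3*airybi(-3^(1/3)*z/3), z)


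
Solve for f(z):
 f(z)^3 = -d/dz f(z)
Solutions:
 f(z) = -sqrt(2)*sqrt(-1/(C1 - z))/2
 f(z) = sqrt(2)*sqrt(-1/(C1 - z))/2


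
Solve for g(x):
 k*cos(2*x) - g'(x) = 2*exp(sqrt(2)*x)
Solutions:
 g(x) = C1 + k*sin(2*x)/2 - sqrt(2)*exp(sqrt(2)*x)


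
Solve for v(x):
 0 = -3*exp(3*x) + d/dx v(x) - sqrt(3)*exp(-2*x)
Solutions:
 v(x) = C1 + exp(3*x) - sqrt(3)*exp(-2*x)/2


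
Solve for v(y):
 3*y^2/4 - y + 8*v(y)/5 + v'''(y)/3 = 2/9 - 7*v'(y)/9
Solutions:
 v(y) = C1*exp(5^(1/3)*y*(-35/(324 + sqrt(113551))^(1/3) + 5^(1/3)*(324 + sqrt(113551))^(1/3))/30)*sin(sqrt(3)*5^(1/3)*y*(35/(324 + sqrt(113551))^(1/3) + 5^(1/3)*(324 + sqrt(113551))^(1/3))/30) + C2*exp(5^(1/3)*y*(-35/(324 + sqrt(113551))^(1/3) + 5^(1/3)*(324 + sqrt(113551))^(1/3))/30)*cos(sqrt(3)*5^(1/3)*y*(35/(324 + sqrt(113551))^(1/3) + 5^(1/3)*(324 + sqrt(113551))^(1/3))/30) + C3*exp(-5^(1/3)*y*(-35/(324 + sqrt(113551))^(1/3) + 5^(1/3)*(324 + sqrt(113551))^(1/3))/15) - 15*y^2/32 + 415*y/384 - 10685/27648


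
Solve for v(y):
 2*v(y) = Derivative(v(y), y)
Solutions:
 v(y) = C1*exp(2*y)


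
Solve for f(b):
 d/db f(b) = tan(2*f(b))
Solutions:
 f(b) = -asin(C1*exp(2*b))/2 + pi/2
 f(b) = asin(C1*exp(2*b))/2


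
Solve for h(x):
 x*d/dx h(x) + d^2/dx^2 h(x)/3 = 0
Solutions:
 h(x) = C1 + C2*erf(sqrt(6)*x/2)


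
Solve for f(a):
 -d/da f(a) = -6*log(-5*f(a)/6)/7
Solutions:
 -7*Integral(1/(log(-_y) - log(6) + log(5)), (_y, f(a)))/6 = C1 - a


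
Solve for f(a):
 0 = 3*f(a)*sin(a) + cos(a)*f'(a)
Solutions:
 f(a) = C1*cos(a)^3


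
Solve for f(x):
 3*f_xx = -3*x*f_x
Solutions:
 f(x) = C1 + C2*erf(sqrt(2)*x/2)


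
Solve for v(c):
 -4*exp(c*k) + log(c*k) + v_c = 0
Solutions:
 v(c) = C1 - c*log(c*k) + c + Piecewise((4*exp(c*k)/k, Ne(k, 0)), (4*c, True))


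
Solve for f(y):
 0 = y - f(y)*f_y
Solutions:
 f(y) = -sqrt(C1 + y^2)
 f(y) = sqrt(C1 + y^2)


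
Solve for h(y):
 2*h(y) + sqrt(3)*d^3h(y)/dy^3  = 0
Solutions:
 h(y) = C3*exp(-2^(1/3)*3^(5/6)*y/3) + (C1*sin(6^(1/3)*y/2) + C2*cos(6^(1/3)*y/2))*exp(2^(1/3)*3^(5/6)*y/6)


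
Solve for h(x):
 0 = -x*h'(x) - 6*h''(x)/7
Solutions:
 h(x) = C1 + C2*erf(sqrt(21)*x/6)


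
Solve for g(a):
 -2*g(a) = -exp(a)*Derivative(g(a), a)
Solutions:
 g(a) = C1*exp(-2*exp(-a))


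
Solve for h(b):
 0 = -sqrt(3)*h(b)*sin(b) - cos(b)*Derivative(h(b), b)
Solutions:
 h(b) = C1*cos(b)^(sqrt(3))


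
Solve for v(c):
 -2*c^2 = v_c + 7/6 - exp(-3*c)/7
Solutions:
 v(c) = C1 - 2*c^3/3 - 7*c/6 - exp(-3*c)/21


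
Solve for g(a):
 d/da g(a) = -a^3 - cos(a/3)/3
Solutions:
 g(a) = C1 - a^4/4 - sin(a/3)


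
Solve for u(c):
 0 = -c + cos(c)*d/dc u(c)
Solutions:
 u(c) = C1 + Integral(c/cos(c), c)


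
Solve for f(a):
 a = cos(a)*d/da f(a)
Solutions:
 f(a) = C1 + Integral(a/cos(a), a)


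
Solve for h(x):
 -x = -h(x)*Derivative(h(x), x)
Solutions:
 h(x) = -sqrt(C1 + x^2)
 h(x) = sqrt(C1 + x^2)


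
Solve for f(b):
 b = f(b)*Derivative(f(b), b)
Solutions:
 f(b) = -sqrt(C1 + b^2)
 f(b) = sqrt(C1 + b^2)


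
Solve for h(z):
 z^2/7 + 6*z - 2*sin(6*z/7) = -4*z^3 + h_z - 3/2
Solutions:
 h(z) = C1 + z^4 + z^3/21 + 3*z^2 + 3*z/2 + 7*cos(6*z/7)/3


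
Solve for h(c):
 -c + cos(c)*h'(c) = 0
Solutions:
 h(c) = C1 + Integral(c/cos(c), c)


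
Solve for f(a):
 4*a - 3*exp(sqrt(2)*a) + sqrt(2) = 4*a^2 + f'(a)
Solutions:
 f(a) = C1 - 4*a^3/3 + 2*a^2 + sqrt(2)*a - 3*sqrt(2)*exp(sqrt(2)*a)/2


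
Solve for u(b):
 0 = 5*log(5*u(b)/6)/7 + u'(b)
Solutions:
 7*Integral(1/(log(_y) - log(6) + log(5)), (_y, u(b)))/5 = C1 - b


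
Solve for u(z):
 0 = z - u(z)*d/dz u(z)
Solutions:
 u(z) = -sqrt(C1 + z^2)
 u(z) = sqrt(C1 + z^2)


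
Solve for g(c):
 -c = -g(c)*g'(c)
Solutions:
 g(c) = -sqrt(C1 + c^2)
 g(c) = sqrt(C1 + c^2)


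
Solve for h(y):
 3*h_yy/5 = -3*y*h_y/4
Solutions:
 h(y) = C1 + C2*erf(sqrt(10)*y/4)


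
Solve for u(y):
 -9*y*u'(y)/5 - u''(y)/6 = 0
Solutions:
 u(y) = C1 + C2*erf(3*sqrt(15)*y/5)


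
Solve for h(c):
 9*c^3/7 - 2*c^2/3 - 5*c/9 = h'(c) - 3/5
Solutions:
 h(c) = C1 + 9*c^4/28 - 2*c^3/9 - 5*c^2/18 + 3*c/5


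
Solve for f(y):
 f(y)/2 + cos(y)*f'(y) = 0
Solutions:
 f(y) = C1*(sin(y) - 1)^(1/4)/(sin(y) + 1)^(1/4)


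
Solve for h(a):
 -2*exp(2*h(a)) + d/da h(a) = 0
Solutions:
 h(a) = log(-sqrt(-1/(C1 + 2*a))) - log(2)/2
 h(a) = log(-1/(C1 + 2*a))/2 - log(2)/2


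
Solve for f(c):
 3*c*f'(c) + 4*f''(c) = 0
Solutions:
 f(c) = C1 + C2*erf(sqrt(6)*c/4)


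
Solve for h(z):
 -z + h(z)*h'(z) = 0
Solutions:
 h(z) = -sqrt(C1 + z^2)
 h(z) = sqrt(C1 + z^2)


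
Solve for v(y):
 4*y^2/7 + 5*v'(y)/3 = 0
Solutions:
 v(y) = C1 - 4*y^3/35


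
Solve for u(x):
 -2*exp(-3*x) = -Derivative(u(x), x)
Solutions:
 u(x) = C1 - 2*exp(-3*x)/3


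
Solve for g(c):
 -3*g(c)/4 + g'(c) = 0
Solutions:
 g(c) = C1*exp(3*c/4)


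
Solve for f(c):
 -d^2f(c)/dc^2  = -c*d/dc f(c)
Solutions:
 f(c) = C1 + C2*erfi(sqrt(2)*c/2)


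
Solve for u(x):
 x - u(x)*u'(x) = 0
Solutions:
 u(x) = -sqrt(C1 + x^2)
 u(x) = sqrt(C1 + x^2)


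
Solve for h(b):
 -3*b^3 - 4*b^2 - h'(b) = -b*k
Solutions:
 h(b) = C1 - 3*b^4/4 - 4*b^3/3 + b^2*k/2


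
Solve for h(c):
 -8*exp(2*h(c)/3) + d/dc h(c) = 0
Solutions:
 h(c) = 3*log(-sqrt(-1/(C1 + 8*c))) - 3*log(2) + 3*log(6)/2
 h(c) = 3*log(-1/(C1 + 8*c))/2 - 3*log(2) + 3*log(6)/2


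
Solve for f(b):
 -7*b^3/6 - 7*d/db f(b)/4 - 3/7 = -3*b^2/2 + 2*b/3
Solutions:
 f(b) = C1 - b^4/6 + 2*b^3/7 - 4*b^2/21 - 12*b/49


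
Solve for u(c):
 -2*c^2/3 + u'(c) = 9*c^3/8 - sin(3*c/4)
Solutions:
 u(c) = C1 + 9*c^4/32 + 2*c^3/9 + 4*cos(3*c/4)/3


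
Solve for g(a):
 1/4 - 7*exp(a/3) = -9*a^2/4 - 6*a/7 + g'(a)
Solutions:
 g(a) = C1 + 3*a^3/4 + 3*a^2/7 + a/4 - 21*exp(a/3)


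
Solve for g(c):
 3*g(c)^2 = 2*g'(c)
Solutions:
 g(c) = -2/(C1 + 3*c)


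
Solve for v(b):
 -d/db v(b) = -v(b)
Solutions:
 v(b) = C1*exp(b)


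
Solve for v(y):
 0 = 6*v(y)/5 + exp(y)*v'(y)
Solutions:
 v(y) = C1*exp(6*exp(-y)/5)


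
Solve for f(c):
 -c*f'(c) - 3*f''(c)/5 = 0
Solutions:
 f(c) = C1 + C2*erf(sqrt(30)*c/6)


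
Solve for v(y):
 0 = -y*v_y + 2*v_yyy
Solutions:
 v(y) = C1 + Integral(C2*airyai(2^(2/3)*y/2) + C3*airybi(2^(2/3)*y/2), y)


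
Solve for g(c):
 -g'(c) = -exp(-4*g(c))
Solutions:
 g(c) = log(-I*(C1 + 4*c)^(1/4))
 g(c) = log(I*(C1 + 4*c)^(1/4))
 g(c) = log(-(C1 + 4*c)^(1/4))
 g(c) = log(C1 + 4*c)/4


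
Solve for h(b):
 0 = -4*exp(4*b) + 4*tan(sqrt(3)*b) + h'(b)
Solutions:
 h(b) = C1 + exp(4*b) + 4*sqrt(3)*log(cos(sqrt(3)*b))/3
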